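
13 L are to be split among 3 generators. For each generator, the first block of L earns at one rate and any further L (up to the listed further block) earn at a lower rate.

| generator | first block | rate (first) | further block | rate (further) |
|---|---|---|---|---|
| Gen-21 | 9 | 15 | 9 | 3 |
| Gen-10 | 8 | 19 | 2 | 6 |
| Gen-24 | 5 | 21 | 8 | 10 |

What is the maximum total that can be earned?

257

Rank every tier by rate: Gen-24/T1 21 > Gen-10/T1 19 > Gen-21/T1 15 > Gen-24/T2 10 > Gen-10/T2 6 > Gen-21/T2 3.
Fill Gen-24 T1 block (5 at 21) — 8 left.
Fill Gen-10 T1 block (8 at 19) — 0 left.
Total = 21×5 + 19×8 = 257.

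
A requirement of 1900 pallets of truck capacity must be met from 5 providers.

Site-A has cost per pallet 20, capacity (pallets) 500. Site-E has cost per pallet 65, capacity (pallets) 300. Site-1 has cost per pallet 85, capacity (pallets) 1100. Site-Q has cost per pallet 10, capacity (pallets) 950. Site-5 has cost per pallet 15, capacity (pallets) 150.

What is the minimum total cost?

Use providers in increasing cost order.
Site-Q (10): use full 950 — 950 pallets to go.
Take 150 from Site-5 at 15 — need 800 more.
Site-A (20): use full 500 — 300 pallets to go.
Site-E (65): use full 300 — 0 pallets to go.
Site-1: unused.
Cost = 950×10 + 150×15 + 500×20 + 300×65 = 41250.

41250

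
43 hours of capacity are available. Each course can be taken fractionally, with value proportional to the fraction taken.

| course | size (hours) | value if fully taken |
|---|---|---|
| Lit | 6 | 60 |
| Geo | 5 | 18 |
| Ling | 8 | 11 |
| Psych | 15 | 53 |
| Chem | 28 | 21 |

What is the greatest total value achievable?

Sort by value density: Lit 60/6≈10, Geo 18/5≈3.6, Psych 53/15≈3.53, Ling 11/8≈1.38, Chem 21/28≈0.75.
Lit: take in full, 6 hours for value 60 ; 37 left.
All 5 hours of Geo fit (value 18) ; 32 remain.
Psych: take in full, 15 hours for value 53 ; 17 left.
Take all of Ling (8 hours, value 11) ; 9 hours left.
Only 9 hours remain; take 9/28 of Chem for value 21×9/28 = 6.75.
Total value = 148.75.

148.75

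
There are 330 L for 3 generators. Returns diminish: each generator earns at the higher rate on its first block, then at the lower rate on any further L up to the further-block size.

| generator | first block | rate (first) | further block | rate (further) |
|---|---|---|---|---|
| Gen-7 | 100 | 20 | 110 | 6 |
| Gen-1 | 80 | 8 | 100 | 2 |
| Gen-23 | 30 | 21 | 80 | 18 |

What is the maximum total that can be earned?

4950

Order all 6 blocks by rate: Gen-23/T1 21 > Gen-7/T1 20 > Gen-23/T2 18 > Gen-1/T1 8 > Gen-7/T2 6 > Gen-1/T2 2.
Gen-23 T1 at 21: fill all 30 ; 300 left.
Fill Gen-7 T1 block (100 at 20) ; 200 left.
Gen-23/T2 (18): +80 ; 120 left.
Fill Gen-1 T1 block (80 at 8) ; 40 left.
40 remain; put them into Gen-7 T2 at 6.
Total = 21×30 + 20×100 + 18×80 + 8×80 + 6×40 = 4950.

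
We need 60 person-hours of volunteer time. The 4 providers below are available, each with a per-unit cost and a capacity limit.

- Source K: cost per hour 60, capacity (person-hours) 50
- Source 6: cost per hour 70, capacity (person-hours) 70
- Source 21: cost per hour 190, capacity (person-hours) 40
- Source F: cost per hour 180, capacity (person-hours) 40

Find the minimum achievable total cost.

3700

Use providers in increasing cost order.
Take 50 from Source K at 60 → need 10 more.
Source 6 (70): take the remaining 10 → done.
Source F, Source 21: unused.
Cost = 50×60 + 10×70 = 3700.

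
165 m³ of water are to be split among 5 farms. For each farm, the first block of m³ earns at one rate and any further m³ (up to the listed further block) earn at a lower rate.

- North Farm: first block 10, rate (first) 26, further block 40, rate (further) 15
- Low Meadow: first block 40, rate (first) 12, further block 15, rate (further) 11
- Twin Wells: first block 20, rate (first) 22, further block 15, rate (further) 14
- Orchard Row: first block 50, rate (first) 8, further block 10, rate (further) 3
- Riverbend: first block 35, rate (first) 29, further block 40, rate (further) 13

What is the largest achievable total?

Rank every tier by rate: Riverbend/first 29 > North Farm/first 26 > Twin Wells/first 22 > North Farm/second 15 > Twin Wells/second 14 > Riverbend/second 13 > Low Meadow/first 12 > Low Meadow/second 11 > Orchard Row/first 8 > Orchard Row/second 3.
Riverbend/first (29): +35 → 130 left.
North Farm first at 26: fill all 10 → 120 left.
Twin Wells/first (22): +20 → 100 left.
North Farm/second (15): +40 → 60 left.
Twin Wells second at 14: fill all 15 → 45 left.
Fill Riverbend second block (40 at 13) → 5 left.
Low Meadow/first: +5 of 40 at 12; pool empty.
Total = 29×35 + 26×10 + 22×20 + 15×40 + 14×15 + 13×40 + 12×5 = 3105.

3105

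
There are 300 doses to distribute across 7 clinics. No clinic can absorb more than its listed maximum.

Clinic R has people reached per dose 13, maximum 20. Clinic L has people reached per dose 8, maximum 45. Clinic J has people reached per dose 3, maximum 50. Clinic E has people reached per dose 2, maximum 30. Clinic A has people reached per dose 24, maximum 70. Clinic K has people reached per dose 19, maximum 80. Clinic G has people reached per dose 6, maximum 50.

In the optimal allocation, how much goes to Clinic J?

Rank by people reached per dose: Clinic A 24 > Clinic K 19 > Clinic R 13 > Clinic L 8 > Clinic G 6 > Clinic J 3 > Clinic E 2.
Clinic A takes 70 to reach its cap of 70 ; 230 left.
Clinic K: +80 to 80 (cap) ; 150 left.
Give Clinic R 20 to hit its cap of 20 ; 130 left.
Give Clinic L 45 to hit its cap of 45 ; 85 left.
Give Clinic G 50 to hit its cap of 50 ; 35 left.
Clinic J: +35 (room for 50) → 35. Pool exhausted.

35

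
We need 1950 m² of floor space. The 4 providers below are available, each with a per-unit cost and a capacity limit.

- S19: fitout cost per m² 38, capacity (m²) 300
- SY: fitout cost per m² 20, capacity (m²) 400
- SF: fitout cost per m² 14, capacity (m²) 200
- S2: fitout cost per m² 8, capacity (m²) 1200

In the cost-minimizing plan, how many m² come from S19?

150

Fill from the cheapest provider first.
S2 at 8: take all 1200 m² — 750 still needed.
SF (14): use full 200 — 550 m² to go.
Take 400 from SY at 20 — need 150 more.
S19 (38): take the remaining 150 — done.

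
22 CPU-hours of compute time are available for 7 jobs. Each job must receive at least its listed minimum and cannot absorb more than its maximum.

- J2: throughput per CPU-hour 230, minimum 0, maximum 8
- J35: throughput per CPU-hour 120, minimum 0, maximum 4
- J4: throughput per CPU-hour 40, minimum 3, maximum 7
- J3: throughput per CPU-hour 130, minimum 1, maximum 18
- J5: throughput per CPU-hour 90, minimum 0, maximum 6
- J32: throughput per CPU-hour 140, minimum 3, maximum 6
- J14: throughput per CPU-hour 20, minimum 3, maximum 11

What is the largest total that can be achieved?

3120

Meeting every minimum uses 0+0+3+1+0+3+3 = 10 CPU-hours, leaving 12.
Highest throughput per CPU-hour first: J2 230 > J32 140 > J3 130 > J35 120 > J5 90 > J4 40 > J14 20.
Give J2 8 more to hit its cap of 8 ; 4 left.
J32 takes 3 more to reach its cap of 6 ; 1 left.
Only 1 left; J3 takes them to reach 2.
Total = 230×8 + 40×3 + 130×2 + 140×6 + 20×3 = 3120.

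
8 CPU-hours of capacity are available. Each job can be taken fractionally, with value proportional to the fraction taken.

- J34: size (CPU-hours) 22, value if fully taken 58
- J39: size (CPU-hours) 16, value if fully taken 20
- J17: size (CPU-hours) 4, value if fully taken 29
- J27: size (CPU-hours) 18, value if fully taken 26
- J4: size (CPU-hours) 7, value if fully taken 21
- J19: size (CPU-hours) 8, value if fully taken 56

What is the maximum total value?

Sort by value density: J17 29/4≈7.25, J19 56/8≈7, J4 21/7≈3, J34 58/22≈2.64, J27 26/18≈1.44, J39 20/16≈1.25.
Take all of J17 (4 CPU-hours, value 29) — 4 CPU-hours left.
4 CPU-hours left: a 4/8 share of J19 gives 56×4/8 = 28.
Total value = 57.

57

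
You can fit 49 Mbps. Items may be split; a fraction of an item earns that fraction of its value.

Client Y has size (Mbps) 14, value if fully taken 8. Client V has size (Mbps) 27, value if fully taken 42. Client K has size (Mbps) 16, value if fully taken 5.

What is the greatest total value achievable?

52.5

Sort by value density: Client V 42/27≈1.56, Client Y 8/14≈0.571, Client K 5/16≈0.312.
Take all of Client V (27 Mbps, value 42) — 22 Mbps left.
Client Y: take in full, 14 Mbps for value 8 — 8 left.
Only 8 Mbps remain; take 8/16 of Client K for value 5×8/16 = 2.5.
Total value = 52.5.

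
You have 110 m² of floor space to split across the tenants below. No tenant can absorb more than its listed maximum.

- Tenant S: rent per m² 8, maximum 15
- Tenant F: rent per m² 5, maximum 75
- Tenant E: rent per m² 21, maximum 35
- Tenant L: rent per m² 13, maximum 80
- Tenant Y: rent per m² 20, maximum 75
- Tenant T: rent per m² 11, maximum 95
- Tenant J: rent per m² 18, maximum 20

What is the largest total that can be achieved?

Order the tenants by rent per m²: Tenant E 21 > Tenant Y 20 > Tenant J 18 > Tenant L 13 > Tenant T 11 > Tenant S 8 > Tenant F 5.
Tenant E takes 35 to reach its cap of 35 → 75 left.
Tenant Y takes 75 to reach its cap of 75 → 0 left.
Total = 21×35 + 20×75 = 2235.

2235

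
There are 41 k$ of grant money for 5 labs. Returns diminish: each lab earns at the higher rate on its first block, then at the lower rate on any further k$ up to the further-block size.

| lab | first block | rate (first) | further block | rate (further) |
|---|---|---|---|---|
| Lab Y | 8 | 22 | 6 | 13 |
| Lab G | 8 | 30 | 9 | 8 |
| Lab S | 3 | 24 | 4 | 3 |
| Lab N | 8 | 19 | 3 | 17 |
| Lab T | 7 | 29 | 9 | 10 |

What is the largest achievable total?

946

Order all 10 blocks by rate: Lab G/first 30 > Lab T/first 29 > Lab S/first 24 > Lab Y/first 22 > Lab N/first 19 > Lab N/second 17 > Lab Y/second 13 > Lab T/second 10 > Lab G/second 8 > Lab S/second 3.
Lab G/first (30): +8 — 33 left.
Lab T/first (29): +7 — 26 left.
Lab S/first (24): +3 — 23 left.
Lab Y first at 22: fill all 8 — 15 left.
Lab N first at 19: fill all 8 — 7 left.
Lab N/second (17): +3 — 4 left.
Lab Y/second: +4 of 6 at 13; pool empty.
Total = 30×8 + 29×7 + 24×3 + 22×8 + 19×8 + 17×3 + 13×4 = 946.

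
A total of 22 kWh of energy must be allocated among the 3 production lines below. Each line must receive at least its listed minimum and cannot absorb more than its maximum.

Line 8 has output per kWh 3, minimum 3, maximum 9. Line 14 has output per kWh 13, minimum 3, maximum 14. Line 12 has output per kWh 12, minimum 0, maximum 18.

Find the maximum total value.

Meeting every minimum uses 3+3+0 = 6 kWh, leaving 16.
Highest output per kWh first: Line 14 13 > Line 12 12 > Line 8 3.
Give Line 14 11 more to hit its cap of 14 ; 5 left.
Line 12 has room for 18 more but only 5 remain, so it gets 5.
Total = 3×3 + 13×14 + 12×5 = 251.

251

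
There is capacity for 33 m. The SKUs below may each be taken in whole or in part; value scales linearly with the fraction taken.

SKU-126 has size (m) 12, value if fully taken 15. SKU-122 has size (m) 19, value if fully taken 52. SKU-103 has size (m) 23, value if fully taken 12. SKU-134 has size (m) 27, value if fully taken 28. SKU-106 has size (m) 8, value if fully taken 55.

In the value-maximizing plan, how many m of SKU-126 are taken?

Best value per unit of size first: SKU-106 55/8≈6.88, SKU-122 52/19≈2.74, SKU-126 15/12≈1.25, SKU-134 28/27≈1.04, SKU-103 12/23≈0.522.
All 8 m of SKU-106 fit (value 55) → 25 remain.
Take all of SKU-122 (19 m, value 52) → 6 m left.
6 m left: a 6/12 share of SKU-126 gives 15×6/12 = 7.5.

6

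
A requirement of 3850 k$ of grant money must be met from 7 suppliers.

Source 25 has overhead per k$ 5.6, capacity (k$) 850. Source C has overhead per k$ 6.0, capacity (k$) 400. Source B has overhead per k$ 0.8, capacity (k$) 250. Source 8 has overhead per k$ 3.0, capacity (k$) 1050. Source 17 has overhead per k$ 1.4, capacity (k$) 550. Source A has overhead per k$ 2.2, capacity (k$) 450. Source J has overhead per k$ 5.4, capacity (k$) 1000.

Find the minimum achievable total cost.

Use suppliers in increasing cost order.
Source B (0.8): use full 250 ; 3600 k$ to go.
Source 17 (1.4): use full 550 ; 3050 k$ to go.
Source A (2.2): use full 450 ; 2600 k$ to go.
Source 8 (3.0): use full 1050 ; 1550 k$ to go.
Take 1000 from Source J at 5.4 ; need 550 more.
Source 25 (5.6): take the remaining 550 ; done.
Source C: unused.
Cost = 250×0.8 + 550×1.4 + 450×2.2 + 1050×3.0 + 1000×5.4 + 550×5.6 = 13590.

13590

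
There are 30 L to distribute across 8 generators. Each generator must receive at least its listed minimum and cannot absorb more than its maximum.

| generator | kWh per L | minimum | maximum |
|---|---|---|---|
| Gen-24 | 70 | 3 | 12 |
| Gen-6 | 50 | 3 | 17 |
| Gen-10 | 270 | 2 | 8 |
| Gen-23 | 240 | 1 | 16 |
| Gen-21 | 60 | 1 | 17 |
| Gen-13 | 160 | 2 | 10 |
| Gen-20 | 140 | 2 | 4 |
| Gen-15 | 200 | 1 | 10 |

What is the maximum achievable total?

5780

Meeting every minimum uses 3+3+2+1+1+2+2+1 = 15 L, leaving 15.
Rank by kWh per L: Gen-10 270 > Gen-23 240 > Gen-15 200 > Gen-13 160 > Gen-20 140 > Gen-24 70 > Gen-21 60 > Gen-6 50.
Give Gen-10 6 more to hit its cap of 8 — 9 left.
Gen-23: +9 (room for 15) → 10. Pool exhausted.
Total = 70×3 + 50×3 + 270×8 + 240×10 + 60×1 + 160×2 + 140×2 + 200×1 = 5780.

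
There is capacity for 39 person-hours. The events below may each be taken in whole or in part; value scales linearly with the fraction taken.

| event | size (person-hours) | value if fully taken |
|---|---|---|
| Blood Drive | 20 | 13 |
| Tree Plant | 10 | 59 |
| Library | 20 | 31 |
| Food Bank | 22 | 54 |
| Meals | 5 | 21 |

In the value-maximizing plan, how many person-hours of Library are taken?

Rank by value-to-size ratio: Tree Plant 59/10≈5.9, Meals 21/5≈4.2, Food Bank 54/22≈2.45, Library 31/20≈1.55, Blood Drive 13/20≈0.65.
Tree Plant: take in full, 10 person-hours for value 59 → 29 left.
All 5 person-hours of Meals fit (value 21) → 24 remain.
All 22 person-hours of Food Bank fit (value 54) → 2 remain.
2 person-hours left: a 2/20 share of Library gives 31×2/20 = 3.1.

2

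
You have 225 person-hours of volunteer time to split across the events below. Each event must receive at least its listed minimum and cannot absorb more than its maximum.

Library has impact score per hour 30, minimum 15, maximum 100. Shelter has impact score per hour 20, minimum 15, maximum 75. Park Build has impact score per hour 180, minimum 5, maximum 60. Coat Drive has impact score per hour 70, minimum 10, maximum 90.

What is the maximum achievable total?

19200

Meeting every minimum uses 15+15+5+10 = 45 person-hours, leaving 180.
Highest impact score per hour first: Park Build 180 > Coat Drive 70 > Library 30 > Shelter 20.
Park Build takes 55 more to reach its cap of 60 → 125 left.
Coat Drive: +80 to 90 (cap) → 45 left.
Only 45 left; Library takes them to reach 60.
Total = 30×60 + 20×15 + 180×60 + 70×90 = 19200.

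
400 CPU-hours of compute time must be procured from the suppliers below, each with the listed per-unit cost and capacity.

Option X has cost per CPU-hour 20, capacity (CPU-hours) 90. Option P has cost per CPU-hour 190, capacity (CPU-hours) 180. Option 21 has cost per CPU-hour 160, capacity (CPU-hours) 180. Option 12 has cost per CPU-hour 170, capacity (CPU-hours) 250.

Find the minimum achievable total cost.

52700

Use suppliers in increasing cost order.
Option X at 20: take all 90 CPU-hours → 310 still needed.
Take 180 from Option 21 at 160 → need 130 more.
Option 12 (170): take the remaining 130 → done.
Option P: unused.
Cost = 90×20 + 180×160 + 130×170 = 52700.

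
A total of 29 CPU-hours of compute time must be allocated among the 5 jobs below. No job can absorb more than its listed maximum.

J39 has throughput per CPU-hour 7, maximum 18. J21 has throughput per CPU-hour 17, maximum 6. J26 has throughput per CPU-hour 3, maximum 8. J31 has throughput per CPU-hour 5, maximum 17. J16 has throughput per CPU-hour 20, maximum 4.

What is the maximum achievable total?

313

Highest throughput per CPU-hour first: J16 20 > J21 17 > J39 7 > J31 5 > J26 3.
J16 takes 4 to reach its cap of 4 — 25 left.
J21 takes 6 to reach its cap of 6 — 19 left.
J39: +18 to 18 (cap) — 1 left.
Only 1 left; J31 takes them to reach 1.
Total = 7×18 + 17×6 + 5×1 + 20×4 = 313.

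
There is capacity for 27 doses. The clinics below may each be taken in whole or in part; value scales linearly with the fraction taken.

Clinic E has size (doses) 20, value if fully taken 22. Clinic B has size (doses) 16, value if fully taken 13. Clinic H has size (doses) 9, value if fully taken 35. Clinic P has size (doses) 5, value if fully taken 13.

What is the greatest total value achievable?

Sort by value density: Clinic H 35/9≈3.89, Clinic P 13/5≈2.6, Clinic E 22/20≈1.1, Clinic B 13/16≈0.812.
All 9 doses of Clinic H fit (value 35) — 18 remain.
Take all of Clinic P (5 doses, value 13) — 13 doses left.
Only 13 doses remain; take 13/20 of Clinic E for value 22×13/20 = 14.3.
Total value = 62.3.

62.3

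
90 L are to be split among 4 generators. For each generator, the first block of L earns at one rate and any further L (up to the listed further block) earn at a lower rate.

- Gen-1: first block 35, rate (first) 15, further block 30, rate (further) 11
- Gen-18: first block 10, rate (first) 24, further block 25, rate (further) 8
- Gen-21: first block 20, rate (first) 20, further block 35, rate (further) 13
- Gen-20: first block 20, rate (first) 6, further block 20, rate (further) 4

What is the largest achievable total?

1490

Treat each block as its own option and order by rate: Gen-18/first 24 > Gen-21/first 20 > Gen-1/first 15 > Gen-21/second 13 > Gen-1/second 11 > Gen-18/second 8 > Gen-20/first 6 > Gen-20/second 4.
Gen-18 first at 24: fill all 10 — 80 left.
Gen-21 first at 20: fill all 20 — 60 left.
Gen-1 first at 15: fill all 35 — 25 left.
25 remain; put them into Gen-21 second at 13.
Total = 24×10 + 20×20 + 15×35 + 13×25 = 1490.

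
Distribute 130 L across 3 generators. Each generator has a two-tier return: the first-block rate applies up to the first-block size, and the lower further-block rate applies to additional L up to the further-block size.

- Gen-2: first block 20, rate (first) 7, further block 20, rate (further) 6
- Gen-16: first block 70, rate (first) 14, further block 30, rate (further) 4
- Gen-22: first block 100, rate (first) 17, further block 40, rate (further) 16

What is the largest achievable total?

2180

Order all 6 blocks by rate: Gen-22/T1 17 > Gen-22/T2 16 > Gen-16/T1 14 > Gen-2/T1 7 > Gen-2/T2 6 > Gen-16/T2 4.
Fill Gen-22 T1 block (100 at 17) ; 30 left.
30 remain; put them into Gen-22 T2 at 16.
Total = 17×100 + 16×30 = 2180.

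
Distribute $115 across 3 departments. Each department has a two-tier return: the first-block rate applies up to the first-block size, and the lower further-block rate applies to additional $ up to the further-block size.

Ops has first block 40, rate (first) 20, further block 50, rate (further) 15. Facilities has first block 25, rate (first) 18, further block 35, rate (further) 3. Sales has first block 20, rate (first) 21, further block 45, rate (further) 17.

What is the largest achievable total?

Rank every tier by rate: Sales/T1 21 > Ops/T1 20 > Facilities/T1 18 > Sales/T2 17 > Ops/T2 15 > Facilities/T2 3.
Sales/T1 (21): +20 — 95 left.
Fill Ops T1 block (40 at 20) — 55 left.
Facilities/T1 (18): +25 — 30 left.
Sales/T2: +30 of 45 at 17; pool empty.
Total = 21×20 + 20×40 + 18×25 + 17×30 = 2180.

2180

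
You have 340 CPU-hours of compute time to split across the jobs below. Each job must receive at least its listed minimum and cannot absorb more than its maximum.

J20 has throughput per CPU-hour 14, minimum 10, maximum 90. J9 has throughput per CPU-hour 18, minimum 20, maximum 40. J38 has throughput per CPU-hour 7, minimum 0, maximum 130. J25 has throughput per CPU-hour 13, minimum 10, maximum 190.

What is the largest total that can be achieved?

Meeting every minimum uses 10+20+0+10 = 40 CPU-hours, leaving 300.
Rank by throughput per CPU-hour: J9 18 > J20 14 > J25 13 > J38 7.
J9: +20 to 40 (cap) → 280 left.
Give J20 80 more to hit its cap of 90 → 200 left.
J25: +180 to 190 (cap) → 20 left.
J38 has room for 130 more but only 20 remain, so it gets 20.
Total = 14×90 + 18×40 + 7×20 + 13×190 = 4590.

4590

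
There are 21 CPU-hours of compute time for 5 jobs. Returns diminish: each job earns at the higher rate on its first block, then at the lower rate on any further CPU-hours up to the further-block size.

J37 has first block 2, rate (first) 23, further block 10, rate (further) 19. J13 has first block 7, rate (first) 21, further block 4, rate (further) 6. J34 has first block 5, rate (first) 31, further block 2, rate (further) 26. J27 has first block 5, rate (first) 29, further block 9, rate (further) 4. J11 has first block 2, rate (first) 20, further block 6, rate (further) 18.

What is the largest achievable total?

545

Treat each block as its own option and order by rate: J34/first 31 > J27/first 29 > J34/second 26 > J37/first 23 > J13/first 21 > J11/first 20 > J37/second 19 > J11/second 18 > J13/second 6 > J27/second 4.
J34 first at 31: fill all 5 ; 16 left.
J27/first (29): +5 ; 11 left.
J34 second at 26: fill all 2 ; 9 left.
J37 first at 23: fill all 2 ; 7 left.
J13 first at 21: fill all 7 ; 0 left.
Total = 31×5 + 29×5 + 26×2 + 23×2 + 21×7 = 545.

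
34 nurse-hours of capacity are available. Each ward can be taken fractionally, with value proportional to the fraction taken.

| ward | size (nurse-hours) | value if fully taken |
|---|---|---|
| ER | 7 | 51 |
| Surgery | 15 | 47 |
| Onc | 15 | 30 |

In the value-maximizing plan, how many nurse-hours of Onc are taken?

12

Sort by value density: ER 51/7≈7.29, Surgery 47/15≈3.13, Onc 30/15≈2.
ER: take in full, 7 nurse-hours for value 51 ; 27 left.
All 15 nurse-hours of Surgery fit (value 47) ; 12 remain.
Fill the last 12 nurse-hours with part of Onc: 12/15 of it earns 24.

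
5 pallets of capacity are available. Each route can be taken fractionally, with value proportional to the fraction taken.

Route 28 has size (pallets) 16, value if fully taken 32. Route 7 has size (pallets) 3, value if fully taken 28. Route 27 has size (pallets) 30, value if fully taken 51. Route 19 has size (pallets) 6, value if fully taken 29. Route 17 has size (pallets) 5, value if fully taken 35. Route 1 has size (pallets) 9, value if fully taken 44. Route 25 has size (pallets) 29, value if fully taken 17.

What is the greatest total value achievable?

42

Best value per unit of size first: Route 7 28/3≈9.33, Route 17 35/5≈7, Route 1 44/9≈4.89, Route 19 29/6≈4.83, Route 28 32/16≈2, Route 27 51/30≈1.7, Route 25 17/29≈0.586.
All 3 pallets of Route 7 fit (value 28) — 2 remain.
2 pallets left: a 2/5 share of Route 17 gives 35×2/5 = 14.
Total value = 42.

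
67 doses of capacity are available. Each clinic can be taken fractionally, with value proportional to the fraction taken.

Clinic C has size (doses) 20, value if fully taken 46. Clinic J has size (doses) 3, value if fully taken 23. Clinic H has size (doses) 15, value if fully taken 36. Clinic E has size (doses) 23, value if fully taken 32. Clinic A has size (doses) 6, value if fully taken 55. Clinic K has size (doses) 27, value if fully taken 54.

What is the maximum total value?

Sort by value density: Clinic A 55/6≈9.17, Clinic J 23/3≈7.67, Clinic H 36/15≈2.4, Clinic C 46/20≈2.3, Clinic K 54/27≈2, Clinic E 32/23≈1.39.
All 6 doses of Clinic A fit (value 55) → 61 remain.
Take all of Clinic J (3 doses, value 23) → 58 doses left.
Take all of Clinic H (15 doses, value 36) → 43 doses left.
Clinic C: take in full, 20 doses for value 46 → 23 left.
Only 23 doses remain; take 23/27 of Clinic K for value 54×23/27 = 46.
Total value = 206.

206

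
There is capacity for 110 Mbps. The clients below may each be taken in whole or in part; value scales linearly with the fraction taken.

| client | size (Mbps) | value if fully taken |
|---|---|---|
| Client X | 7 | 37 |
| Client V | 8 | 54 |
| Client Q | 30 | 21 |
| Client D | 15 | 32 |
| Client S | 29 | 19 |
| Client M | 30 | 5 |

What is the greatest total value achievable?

166.5

Rank by value-to-size ratio: Client V 54/8≈6.75, Client X 37/7≈5.29, Client D 32/15≈2.13, Client Q 21/30≈0.7, Client S 19/29≈0.655, Client M 5/30≈0.167.
Take all of Client V (8 Mbps, value 54) — 102 Mbps left.
All 7 Mbps of Client X fit (value 37) — 95 remain.
Take all of Client D (15 Mbps, value 32) — 80 Mbps left.
Client Q: take in full, 30 Mbps for value 21 — 50 left.
Client S: take in full, 29 Mbps for value 19 — 21 left.
Fill the last 21 Mbps with part of Client M: 21/30 of it earns 3.5.
Total value = 166.5.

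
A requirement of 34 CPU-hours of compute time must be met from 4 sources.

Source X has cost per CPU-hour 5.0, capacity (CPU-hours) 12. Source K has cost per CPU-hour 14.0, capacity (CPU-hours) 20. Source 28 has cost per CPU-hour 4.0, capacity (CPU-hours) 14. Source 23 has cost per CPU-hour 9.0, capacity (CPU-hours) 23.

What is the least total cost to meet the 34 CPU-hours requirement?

188

Cheapest first:
Take 14 from Source 28 at 4.0 ; need 20 more.
Source X at 5.0: take all 12 CPU-hours ; 8 still needed.
Source 23 at 9.0: take 8 of its 23 ; requirement met.
Source K: unused.
Cost = 14×4.0 + 12×5.0 + 8×9.0 = 188.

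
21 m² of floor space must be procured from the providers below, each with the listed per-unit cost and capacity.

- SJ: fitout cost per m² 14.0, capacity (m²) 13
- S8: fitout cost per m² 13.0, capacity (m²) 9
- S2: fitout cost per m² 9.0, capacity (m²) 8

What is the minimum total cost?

245

Use providers in increasing cost order.
Take 8 from S2 at 9.0 → need 13 more.
S8 (13.0): use full 9 → 4 m² to go.
Take 4 from SJ at 14.0 to finish.
Cost = 8×9.0 + 9×13.0 + 4×14.0 = 245.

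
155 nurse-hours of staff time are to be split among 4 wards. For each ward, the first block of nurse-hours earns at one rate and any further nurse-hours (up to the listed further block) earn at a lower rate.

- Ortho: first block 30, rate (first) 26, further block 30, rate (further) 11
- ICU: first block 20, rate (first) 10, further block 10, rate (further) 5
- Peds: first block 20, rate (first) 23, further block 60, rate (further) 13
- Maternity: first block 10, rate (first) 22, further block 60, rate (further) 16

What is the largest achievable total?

Treat each block as its own option and order by rate: Ortho/tier1 26 > Peds/tier1 23 > Maternity/tier1 22 > Maternity/tier2 16 > Peds/tier2 13 > Ortho/tier2 11 > ICU/tier1 10 > ICU/tier2 5.
Fill Ortho tier1 block (30 at 26) ; 125 left.
Peds/tier1 (23): +20 ; 105 left.
Fill Maternity tier1 block (10 at 22) ; 95 left.
Maternity/tier2 (16): +60 ; 35 left.
Peds tier2 at 13: only 35 left, fill 35.
Total = 26×30 + 23×20 + 22×10 + 16×60 + 13×35 = 2875.

2875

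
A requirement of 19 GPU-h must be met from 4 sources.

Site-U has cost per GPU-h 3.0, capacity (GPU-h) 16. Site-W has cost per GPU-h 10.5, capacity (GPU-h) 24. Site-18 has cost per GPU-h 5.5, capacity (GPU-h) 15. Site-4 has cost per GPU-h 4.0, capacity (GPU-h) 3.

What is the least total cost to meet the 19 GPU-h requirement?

60

Cheapest first:
Take 16 from Site-U at 3.0 — need 3 more.
Site-4 at 4.0: take all 3 GPU-h — 0 still needed.
Site-18, Site-W: unused.
Cost = 16×3.0 + 3×4.0 = 60.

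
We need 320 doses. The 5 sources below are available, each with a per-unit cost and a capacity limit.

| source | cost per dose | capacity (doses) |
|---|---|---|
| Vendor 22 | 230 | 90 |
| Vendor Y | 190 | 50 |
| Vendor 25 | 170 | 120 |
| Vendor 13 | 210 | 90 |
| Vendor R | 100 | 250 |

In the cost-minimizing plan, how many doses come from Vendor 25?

70

Fill from the cheapest source first.
Vendor R (100): use full 250 — 70 doses to go.
Vendor 25 (170): take the remaining 70 — done.
Vendor Y, Vendor 13, Vendor 22: unused.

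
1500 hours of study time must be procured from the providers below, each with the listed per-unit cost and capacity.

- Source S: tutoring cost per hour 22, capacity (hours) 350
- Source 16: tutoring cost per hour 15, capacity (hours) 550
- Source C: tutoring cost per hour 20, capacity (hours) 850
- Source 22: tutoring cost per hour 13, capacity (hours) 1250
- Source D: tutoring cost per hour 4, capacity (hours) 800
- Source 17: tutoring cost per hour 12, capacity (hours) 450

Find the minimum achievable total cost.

11850

Fill from the cheapest provider first.
Source D (4): use full 800 → 700 hours to go.
Take 450 from Source 17 at 12 → need 250 more.
Source 22 at 13: take 250 of its 1250 → requirement met.
Source 16, Source C, Source S: unused.
Cost = 800×4 + 450×12 + 250×13 = 11850.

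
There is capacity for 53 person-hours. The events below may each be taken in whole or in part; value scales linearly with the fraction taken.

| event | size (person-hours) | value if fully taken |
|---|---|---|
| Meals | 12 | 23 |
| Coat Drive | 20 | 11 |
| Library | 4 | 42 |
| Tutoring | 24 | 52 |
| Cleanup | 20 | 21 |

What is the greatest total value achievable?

Best value per unit of size first: Library 42/4≈10.5, Tutoring 52/24≈2.17, Meals 23/12≈1.92, Cleanup 21/20≈1.05, Coat Drive 11/20≈0.55.
Take all of Library (4 person-hours, value 42) → 49 person-hours left.
Tutoring: take in full, 24 person-hours for value 52 → 25 left.
All 12 person-hours of Meals fit (value 23) → 13 remain.
Only 13 person-hours remain; take 13/20 of Cleanup for value 21×13/20 = 13.65.
Total value = 130.65.

130.65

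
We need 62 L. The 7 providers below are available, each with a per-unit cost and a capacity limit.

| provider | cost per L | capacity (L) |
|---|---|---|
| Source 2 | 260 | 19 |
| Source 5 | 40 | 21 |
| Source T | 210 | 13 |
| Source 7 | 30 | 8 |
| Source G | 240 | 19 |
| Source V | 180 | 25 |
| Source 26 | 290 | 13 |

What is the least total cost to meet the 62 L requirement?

7260

Fill from the cheapest provider first.
Source 7 at 30: take all 8 L → 54 still needed.
Take 21 from Source 5 at 40 → need 33 more.
Source V at 180: take all 25 L → 8 still needed.
Source T (210): take the remaining 8 → done.
Source G, Source 2, Source 26: unused.
Cost = 8×30 + 21×40 + 25×180 + 8×210 = 7260.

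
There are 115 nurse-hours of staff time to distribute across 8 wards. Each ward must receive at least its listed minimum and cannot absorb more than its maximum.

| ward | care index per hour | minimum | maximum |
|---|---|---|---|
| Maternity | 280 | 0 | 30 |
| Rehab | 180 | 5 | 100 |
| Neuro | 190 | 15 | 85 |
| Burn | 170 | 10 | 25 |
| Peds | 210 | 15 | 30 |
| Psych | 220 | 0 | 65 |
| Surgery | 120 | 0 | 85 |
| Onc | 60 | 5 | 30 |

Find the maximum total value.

25000

Meeting every minimum uses 0+5+15+10+15+0+0+5 = 50 nurse-hours, leaving 65.
Highest care index per hour first: Maternity 280 > Psych 220 > Peds 210 > Neuro 190 > Rehab 180 > Burn 170 > Surgery 120 > Onc 60.
Maternity takes 30 more to reach its cap of 30 ; 35 left.
Psych: +35 (room for 65) → 35. Pool exhausted.
Total = 280×30 + 180×5 + 190×15 + 170×10 + 210×15 + 220×35 + 60×5 = 25000.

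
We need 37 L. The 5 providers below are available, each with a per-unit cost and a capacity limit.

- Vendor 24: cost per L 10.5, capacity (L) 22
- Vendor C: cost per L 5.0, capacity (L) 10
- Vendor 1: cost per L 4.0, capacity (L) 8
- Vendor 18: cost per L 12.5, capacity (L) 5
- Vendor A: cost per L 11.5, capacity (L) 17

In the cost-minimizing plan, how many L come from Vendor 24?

19

Fill from the cheapest provider first.
Vendor 1 at 4.0: take all 8 L — 29 still needed.
Vendor C at 5.0: take all 10 L — 19 still needed.
Vendor 24 (10.5): take the remaining 19 — done.
Vendor A, Vendor 18: unused.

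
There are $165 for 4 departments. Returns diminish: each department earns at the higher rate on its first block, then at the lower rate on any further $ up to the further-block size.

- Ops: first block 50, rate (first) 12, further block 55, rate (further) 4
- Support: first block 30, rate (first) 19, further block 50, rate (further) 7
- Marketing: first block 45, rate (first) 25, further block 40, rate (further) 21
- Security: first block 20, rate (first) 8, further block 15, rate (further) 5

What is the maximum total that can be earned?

Treat each block as its own option and order by rate: Marketing/first 25 > Marketing/second 21 > Support/first 19 > Ops/first 12 > Security/first 8 > Support/second 7 > Security/second 5 > Ops/second 4.
Marketing/first (25): +45 — 120 left.
Marketing second at 21: fill all 40 — 80 left.
Support first at 19: fill all 30 — 50 left.
Ops first at 12: fill all 50 — 0 left.
Total = 25×45 + 21×40 + 19×30 + 12×50 = 3135.

3135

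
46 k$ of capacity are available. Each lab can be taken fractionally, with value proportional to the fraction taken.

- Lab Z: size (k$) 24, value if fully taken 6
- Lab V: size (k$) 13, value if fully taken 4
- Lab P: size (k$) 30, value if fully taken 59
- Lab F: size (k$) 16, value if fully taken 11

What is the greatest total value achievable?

Rank by value-to-size ratio: Lab P 59/30≈1.97, Lab F 11/16≈0.688, Lab V 4/13≈0.308, Lab Z 6/24≈0.25.
All 30 k$ of Lab P fit (value 59) → 16 remain.
Take all of Lab F (16 k$, value 11) → 0 k$ left.
Total value = 70.

70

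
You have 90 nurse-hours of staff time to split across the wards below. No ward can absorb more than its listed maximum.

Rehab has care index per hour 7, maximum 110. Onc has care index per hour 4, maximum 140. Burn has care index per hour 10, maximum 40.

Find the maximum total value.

Order the wards by care index per hour: Burn 10 > Rehab 7 > Onc 4.
Burn: +40 to 40 (cap) ; 50 left.
Rehab has room for 110 but only 50 remain, so it gets 50.
Total = 7×50 + 10×40 = 750.

750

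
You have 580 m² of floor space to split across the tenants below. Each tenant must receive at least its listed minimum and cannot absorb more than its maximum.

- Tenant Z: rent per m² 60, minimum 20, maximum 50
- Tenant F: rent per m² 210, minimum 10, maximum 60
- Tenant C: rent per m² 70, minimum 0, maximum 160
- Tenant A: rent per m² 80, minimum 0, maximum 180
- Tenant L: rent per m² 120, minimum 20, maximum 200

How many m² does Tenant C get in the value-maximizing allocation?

Meeting every minimum uses 20+10+0+0+20 = 50 m², leaving 530.
Rank by rent per m²: Tenant F 210 > Tenant L 120 > Tenant A 80 > Tenant C 70 > Tenant Z 60.
Tenant F: +50 to 60 (cap) — 480 left.
Tenant L takes 180 more to reach its cap of 200 — 300 left.
Give Tenant A 180 more to hit its cap of 180 — 120 left.
Tenant C: +120 (room for 160) → 120. Pool exhausted.

120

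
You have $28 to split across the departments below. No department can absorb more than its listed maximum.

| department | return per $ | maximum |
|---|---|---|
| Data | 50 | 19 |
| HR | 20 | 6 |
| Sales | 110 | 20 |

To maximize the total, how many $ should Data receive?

8

Rank by return per $: Sales 110 > Data 50 > HR 20.
Sales: +20 to 20 (cap) → 8 left.
Only 8 left; Data takes them to reach 8.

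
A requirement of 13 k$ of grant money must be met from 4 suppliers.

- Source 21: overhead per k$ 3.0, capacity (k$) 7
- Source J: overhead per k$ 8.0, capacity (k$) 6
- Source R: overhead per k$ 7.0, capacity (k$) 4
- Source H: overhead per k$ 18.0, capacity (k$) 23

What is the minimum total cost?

65

Fill from the cheapest supplier first.
Source 21 (3.0): use full 7 ; 6 k$ to go.
Take 4 from Source R at 7.0 ; need 2 more.
Source J (8.0): take the remaining 2 ; done.
Source H: unused.
Cost = 7×3.0 + 4×7.0 + 2×8.0 = 65.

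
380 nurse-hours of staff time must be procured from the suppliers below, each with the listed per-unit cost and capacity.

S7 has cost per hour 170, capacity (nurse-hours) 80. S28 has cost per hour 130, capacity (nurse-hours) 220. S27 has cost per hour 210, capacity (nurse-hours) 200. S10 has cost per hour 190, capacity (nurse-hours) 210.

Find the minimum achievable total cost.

57400

Use suppliers in increasing cost order.
S28 (130): use full 220 → 160 nurse-hours to go.
S7 at 170: take all 80 nurse-hours → 80 still needed.
Take 80 from S10 at 190 to finish.
S27: unused.
Cost = 220×130 + 80×170 + 80×190 = 57400.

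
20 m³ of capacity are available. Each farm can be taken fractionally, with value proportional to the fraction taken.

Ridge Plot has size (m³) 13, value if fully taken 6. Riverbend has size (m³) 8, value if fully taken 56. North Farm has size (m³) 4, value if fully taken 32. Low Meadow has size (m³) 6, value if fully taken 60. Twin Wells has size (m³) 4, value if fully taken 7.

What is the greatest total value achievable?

151.5

Sort by value density: Low Meadow 60/6≈10, North Farm 32/4≈8, Riverbend 56/8≈7, Twin Wells 7/4≈1.75, Ridge Plot 6/13≈0.462.
Low Meadow: take in full, 6 m³ for value 60 → 14 left.
All 4 m³ of North Farm fit (value 32) → 10 remain.
Take all of Riverbend (8 m³, value 56) → 2 m³ left.
Fill the last 2 m³ with part of Twin Wells: 2/4 of it earns 3.5.
Total value = 151.5.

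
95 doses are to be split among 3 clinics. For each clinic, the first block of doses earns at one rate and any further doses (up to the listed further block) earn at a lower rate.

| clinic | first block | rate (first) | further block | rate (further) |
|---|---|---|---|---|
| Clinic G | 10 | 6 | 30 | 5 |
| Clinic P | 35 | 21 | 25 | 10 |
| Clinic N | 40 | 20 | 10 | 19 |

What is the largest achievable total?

1825

Rank every tier by rate: Clinic P/tier1 21 > Clinic N/tier1 20 > Clinic N/tier2 19 > Clinic P/tier2 10 > Clinic G/tier1 6 > Clinic G/tier2 5.
Clinic P tier1 at 21: fill all 35 — 60 left.
Fill Clinic N tier1 block (40 at 20) — 20 left.
Clinic N tier2 at 19: fill all 10 — 10 left.
Clinic P tier2 at 10: only 10 left, fill 10.
Total = 21×35 + 20×40 + 19×10 + 10×10 = 1825.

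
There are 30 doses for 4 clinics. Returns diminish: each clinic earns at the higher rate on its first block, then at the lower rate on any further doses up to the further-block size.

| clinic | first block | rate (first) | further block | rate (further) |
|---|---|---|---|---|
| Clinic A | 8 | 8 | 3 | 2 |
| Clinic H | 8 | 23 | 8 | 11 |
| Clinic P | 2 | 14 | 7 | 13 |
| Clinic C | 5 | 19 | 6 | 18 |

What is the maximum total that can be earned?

528

Order all 8 blocks by rate: Clinic H/T1 23 > Clinic C/T1 19 > Clinic C/T2 18 > Clinic P/T1 14 > Clinic P/T2 13 > Clinic H/T2 11 > Clinic A/T1 8 > Clinic A/T2 2.
Clinic H T1 at 23: fill all 8 — 22 left.
Fill Clinic C T1 block (5 at 19) — 17 left.
Clinic C/T2 (18): +6 — 11 left.
Clinic P/T1 (14): +2 — 9 left.
Fill Clinic P T2 block (7 at 13) — 2 left.
Clinic H T2 at 11: only 2 left, fill 2.
Total = 23×8 + 19×5 + 18×6 + 14×2 + 13×7 + 11×2 = 528.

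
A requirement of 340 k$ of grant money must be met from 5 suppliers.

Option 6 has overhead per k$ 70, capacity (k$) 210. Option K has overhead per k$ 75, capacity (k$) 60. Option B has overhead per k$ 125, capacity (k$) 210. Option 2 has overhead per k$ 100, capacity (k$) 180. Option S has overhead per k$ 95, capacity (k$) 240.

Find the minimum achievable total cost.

25850

Fill from the cheapest supplier first.
Take 210 from Option 6 at 70 — need 130 more.
Option K at 75: take all 60 k$ — 70 still needed.
Take 70 from Option S at 95 to finish.
Option 2, Option B: unused.
Cost = 210×70 + 60×75 + 70×95 = 25850.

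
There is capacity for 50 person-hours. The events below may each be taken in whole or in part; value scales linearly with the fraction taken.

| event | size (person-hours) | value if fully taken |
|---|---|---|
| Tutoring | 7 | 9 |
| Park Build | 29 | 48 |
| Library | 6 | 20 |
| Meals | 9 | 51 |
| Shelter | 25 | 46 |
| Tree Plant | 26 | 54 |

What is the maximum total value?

Best value per unit of size first: Meals 51/9≈5.67, Library 20/6≈3.33, Tree Plant 54/26≈2.08, Shelter 46/25≈1.84, Park Build 48/29≈1.66, Tutoring 9/7≈1.29.
Meals: take in full, 9 person-hours for value 51 ; 41 left.
Take all of Library (6 person-hours, value 20) ; 35 person-hours left.
All 26 person-hours of Tree Plant fit (value 54) ; 9 remain.
9 person-hours left: a 9/25 share of Shelter gives 46×9/25 = 16.56.
Total value = 141.56.

141.56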